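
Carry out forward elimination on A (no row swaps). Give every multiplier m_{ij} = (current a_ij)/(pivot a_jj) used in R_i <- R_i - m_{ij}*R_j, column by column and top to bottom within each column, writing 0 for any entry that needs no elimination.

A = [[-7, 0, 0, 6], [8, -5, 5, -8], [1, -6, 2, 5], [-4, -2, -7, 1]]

multipliers: -8/7, -1/7, 4/7, 6/5, 2/5, 9/4

Forward elimination:
R2 <- R2 - (-8/7)*R1:  [    0    -5     5  -8/7 ]
R3 <- R3 - (-1/7)*R1:  [    0    -6     2  41/7 ]
R4 <- R4 - (4/7)*R1:  [     0     -2     -7  -17/7 ]
R3 <- R3 - (6/5)*R2:  [      0       0      -4  253/35 ]
R4 <- R4 - (2/5)*R2:  [      0       0      -9  -69/35 ]
R4 <- R4 - (9/4)*R3:  [         0          0          0  -2553/140 ]
Multipliers (in order of application): m_{21} = -8/7, m_{31} = -1/7, m_{41} = 4/7, m_{32} = 6/5, m_{42} = 2/5, m_{43} = 9/4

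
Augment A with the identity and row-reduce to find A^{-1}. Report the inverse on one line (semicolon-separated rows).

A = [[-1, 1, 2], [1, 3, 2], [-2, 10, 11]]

inverse = [13/4 9/4 -1; -15/4 -7/4 1; 4 2 -1]

Gauss-Jordan on [A | I]:
R1 <- (1/-1)*R1:  [  1  -1  -2  |  -1   0   0 ]
R2 <- R2 - (1)*R1:  [ 0  4  4  |  1  1  0 ]
R3 <- R3 - (-2)*R1:  [  0   8   7  |  -2   0   1 ]
R2 <- (1/4)*R2:  [   0    1    1  |  1/4  1/4    0 ]
R1 <- R1 - (-1)*R2:  [    1     0    -1  |  -3/4   1/4     0 ]
R3 <- R3 - (8)*R2:  [  0   0  -1  |  -4  -2   1 ]
R3 <- (1/-1)*R3:  [  0   0   1  |   4   2  -1 ]
R1 <- R1 - (-1)*R3:  [    1     0     0  |  13/4   9/4    -1 ]
R2 <- R2 - (1)*R3:  [     0      1      0  |  -15/4   -7/4      1 ]
Right block of [I | A^{-1}] is the inverse:
[  13/4   9/4  -1 ]
[ -15/4  -7/4   1 ]
[     4     2  -1 ]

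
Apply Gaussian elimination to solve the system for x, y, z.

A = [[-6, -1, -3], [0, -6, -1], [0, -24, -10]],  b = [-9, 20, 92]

(3, -3, -2)

Forward elimination on [A|b]:
R3 <- R3 - (4)*R2:  [  0   0  -6  12 ]
Row echelon form:
[ -6  -1  -3  |  -9 ]
[  0  -6  -1  |  20 ]
[  0   0  -6  |  12 ]
Back-substitution:
z = (12) / -6 = -2
y = (20 - (-1)*(-2)) / -6 = -3
x = (-9 - (-1)*(-3) - (-3)*(-2)) / -6 = 3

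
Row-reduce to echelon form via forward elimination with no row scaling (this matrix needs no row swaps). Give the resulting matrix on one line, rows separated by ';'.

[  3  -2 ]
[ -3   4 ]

Forward elimination:
R2 <- R2 - (-1)*R1:  [ 0  2 ]
Row echelon form:
[ 3  -2 ]
[ 0   2 ]

REF = [3 -2; 0 2]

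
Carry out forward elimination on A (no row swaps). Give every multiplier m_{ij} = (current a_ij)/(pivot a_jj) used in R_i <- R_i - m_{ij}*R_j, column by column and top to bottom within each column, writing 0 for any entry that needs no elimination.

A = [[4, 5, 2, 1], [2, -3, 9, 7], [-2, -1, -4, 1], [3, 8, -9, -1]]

multipliers: 1/2, -1/2, 3/4, -3/11, -17/22, 95/18

Forward elimination:
R2 <- R2 - (1/2)*R1:  [     0  -11/2      8   13/2 ]
R3 <- R3 - (-1/2)*R1:  [   0  3/2   -3  3/2 ]
R4 <- R4 - (3/4)*R1:  [     0   17/4  -21/2   -7/4 ]
R3 <- R3 - (-3/11)*R2:  [     0      0  -9/11  36/11 ]
R4 <- R4 - (-17/22)*R2:  [      0       0  -95/22   36/11 ]
R4 <- R4 - (95/18)*R3:  [   0    0    0  -14 ]
Multipliers (in order of application): m_{21} = 1/2, m_{31} = -1/2, m_{41} = 3/4, m_{32} = -3/11, m_{42} = -17/22, m_{43} = 95/18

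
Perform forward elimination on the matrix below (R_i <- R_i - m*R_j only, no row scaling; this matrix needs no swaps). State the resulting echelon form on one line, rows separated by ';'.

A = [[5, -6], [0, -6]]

Forward elimination:
Row echelon form:
[ 5  -6 ]
[ 0  -6 ]

REF = [5 -6; 0 -6]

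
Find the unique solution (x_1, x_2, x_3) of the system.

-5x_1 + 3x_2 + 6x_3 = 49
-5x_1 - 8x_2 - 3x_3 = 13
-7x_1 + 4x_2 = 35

Forward elimination on [A|b]:
R2 <- R2 - (1)*R1:  [   0  -11   -9  -36 ]
R3 <- R3 - (7/5)*R1:  [      0    -1/5   -42/5  -168/5 ]
R3 <- R3 - (1/55)*R2:  [        0         0   -453/55  -1812/55 ]
Row echelon form:
[ -5    3        6  |        49 ]
[  0  -11       -9  |       -36 ]
[  0    0  -453/55  |  -1812/55 ]
Back-substitution:
x_3 = (-1812/55) / (-453/55) = 4
x_2 = (-36 - (-9)*(4)) / -11 = 0
x_1 = (49 - (3)*(0) - (6)*(4)) / -5 = -5

(-5, 0, 4)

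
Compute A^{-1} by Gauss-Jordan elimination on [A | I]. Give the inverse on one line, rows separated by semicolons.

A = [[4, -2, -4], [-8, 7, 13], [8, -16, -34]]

inverse = [5/12 1/18 -1/36; 7/3 13/9 5/18; -1 -2/3 -1/6]

Gauss-Jordan on [A | I]:
R1 <- (1/4)*R1:  [    1  -1/2    -1  |   1/4     0     0 ]
R2 <- R2 - (-8)*R1:  [ 0  3  5  |  2  1  0 ]
R3 <- R3 - (8)*R1:  [   0  -12  -26  |   -2    0    1 ]
R2 <- (1/3)*R2:  [   0    1  5/3  |  2/3  1/3    0 ]
R1 <- R1 - (-1/2)*R2:  [    1     0  -1/6  |  7/12   1/6     0 ]
R3 <- R3 - (-12)*R2:  [  0   0  -6  |   6   4   1 ]
R3 <- (1/-6)*R3:  [    0     0     1  |    -1  -2/3  -1/6 ]
R1 <- R1 - (-1/6)*R3:  [     1      0      0  |   5/12   1/18  -1/36 ]
R2 <- R2 - (5/3)*R3:  [    0     1     0  |   7/3  13/9  5/18 ]
Right block of [I | A^{-1}] is the inverse:
[ 5/12  1/18  -1/36 ]
[  7/3  13/9   5/18 ]
[   -1  -2/3   -1/6 ]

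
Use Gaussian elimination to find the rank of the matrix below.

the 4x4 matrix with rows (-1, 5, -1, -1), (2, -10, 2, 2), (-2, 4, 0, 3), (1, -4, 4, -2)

Row reduction:
R2 <- R2 - (-2)*R1:  [ 0  0  0  0 ]
R3 <- R3 - (2)*R1:  [  0  -6   2   5 ]
R4 <- R4 - (-1)*R1:  [  0   1   3  -3 ]
R2 <-> R3   (pivot in column 2 was zero)
[ -1   5  -1  -1 ]
[  0  -6   2   5 ]
[  0   0   0   0 ]
[  0   1   3  -3 ]
R4 <- R4 - (-1/6)*R2:  [     0      0   10/3  -13/6 ]
R3 <-> R4   (pivot in column 3 was zero)
[ -1   5    -1     -1 ]
[  0  -6     2      5 ]
[  0   0  10/3  -13/6 ]
[  0   0     0      0 ]
Row echelon form:
[ -1   5    -1     -1 ]
[  0  -6     2      5 ]
[  0   0  10/3  -13/6 ]
[  0   0     0      0 ]
Nonzero rows / pivot columns: 3

rank(A) = 3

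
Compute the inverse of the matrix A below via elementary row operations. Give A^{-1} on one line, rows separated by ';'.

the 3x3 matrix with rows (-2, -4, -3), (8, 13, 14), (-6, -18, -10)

inverse = [-61/15 -7/15 17/30; 2/15 -1/15 -2/15; 11/5 2/5 -1/5]

Gauss-Jordan on [A | I]:
R1 <- (1/-2)*R1:  [    1     2   3/2  |  -1/2     0     0 ]
R2 <- R2 - (8)*R1:  [  0  -3   2  |   4   1   0 ]
R3 <- R3 - (-6)*R1:  [  0  -6  -1  |  -3   0   1 ]
R2 <- (1/-3)*R2:  [    0     1  -2/3  |  -4/3  -1/3     0 ]
R1 <- R1 - (2)*R2:  [    1     0  17/6  |  13/6   2/3     0 ]
R3 <- R3 - (-6)*R2:  [   0    0   -5  |  -11   -2    1 ]
R3 <- (1/-5)*R3:  [    0     0     1  |  11/5   2/5  -1/5 ]
R1 <- R1 - (17/6)*R3:  [      1       0       0  |  -61/15   -7/15   17/30 ]
R2 <- R2 - (-2/3)*R3:  [     0      1      0  |   2/15  -1/15  -2/15 ]
Right block of [I | A^{-1}] is the inverse:
[ -61/15  -7/15  17/30 ]
[   2/15  -1/15  -2/15 ]
[   11/5    2/5   -1/5 ]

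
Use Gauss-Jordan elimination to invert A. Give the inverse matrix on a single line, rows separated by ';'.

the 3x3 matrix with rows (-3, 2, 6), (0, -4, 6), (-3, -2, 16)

Gauss-Jordan on [A | I]:
R1 <- (1/-3)*R1:  [    1  -2/3    -2  |  -1/3     0     0 ]
R3 <- R3 - (-3)*R1:  [  0  -4  10  |  -1   0   1 ]
R2 <- (1/-4)*R2:  [    0     1  -3/2  |     0  -1/4     0 ]
R1 <- R1 - (-2/3)*R2:  [    1     0    -3  |  -1/3  -1/6     0 ]
R3 <- R3 - (-4)*R2:  [  0   0   4  |  -1  -1   1 ]
R3 <- (1/4)*R3:  [    0     0     1  |  -1/4  -1/4   1/4 ]
R1 <- R1 - (-3)*R3:  [      1       0       0  |  -13/12  -11/12     3/4 ]
R2 <- R2 - (-3/2)*R3:  [    0     1     0  |  -3/8  -5/8   3/8 ]
Right block of [I | A^{-1}] is the inverse:
[ -13/12  -11/12  3/4 ]
[   -3/8    -5/8  3/8 ]
[   -1/4    -1/4  1/4 ]

inverse = [-13/12 -11/12 3/4; -3/8 -5/8 3/8; -1/4 -1/4 1/4]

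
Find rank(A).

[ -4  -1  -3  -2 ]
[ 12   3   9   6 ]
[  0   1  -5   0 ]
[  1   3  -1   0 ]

Row reduction:
R2 <- R2 - (-3)*R1:  [ 0  0  0  0 ]
R4 <- R4 - (-1/4)*R1:  [    0  11/4  -7/4  -1/2 ]
R2 <-> R3   (pivot in column 2 was zero)
[ -4    -1    -3    -2 ]
[  0     1    -5     0 ]
[  0     0     0     0 ]
[  0  11/4  -7/4  -1/2 ]
R4 <- R4 - (11/4)*R2:  [    0     0    12  -1/2 ]
R3 <-> R4   (pivot in column 3 was zero)
[ -4  -1  -3    -2 ]
[  0   1  -5     0 ]
[  0   0  12  -1/2 ]
[  0   0   0     0 ]
Row echelon form:
[ -4  -1  -3    -2 ]
[  0   1  -5     0 ]
[  0   0  12  -1/2 ]
[  0   0   0     0 ]
Nonzero rows / pivot columns: 3

rank(A) = 3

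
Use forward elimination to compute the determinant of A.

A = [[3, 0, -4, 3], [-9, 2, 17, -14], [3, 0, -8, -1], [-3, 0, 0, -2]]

Forward elimination:
R2 <- R2 - (-3)*R1:  [  0   2   5  -5 ]
R3 <- R3 - (1)*R1:  [  0   0  -4  -4 ]
R4 <- R4 - (-1)*R1:  [  0   0  -4   1 ]
R4 <- R4 - (1)*R3:  [ 0  0  0  5 ]
Upper-triangular form:
[ 3  0  -4   3 ]
[ 0  2   5  -5 ]
[ 0  0  -4  -4 ]
[ 0  0   0   5 ]
det(A) = (-1)^0 * (3) * (2) * (-4) * (5) = -120  (0 row swaps -> sign +1)

det(A) = -120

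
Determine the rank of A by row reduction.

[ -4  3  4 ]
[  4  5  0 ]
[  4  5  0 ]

rank(A) = 2

Row reduction:
R2 <- R2 - (-1)*R1:  [ 0  8  4 ]
R3 <- R3 - (-1)*R1:  [ 0  8  4 ]
R3 <- R3 - (1)*R2:  [ 0  0  0 ]
Row echelon form:
[ -4  3  4 ]
[  0  8  4 ]
[  0  0  0 ]
Nonzero rows / pivot columns: 2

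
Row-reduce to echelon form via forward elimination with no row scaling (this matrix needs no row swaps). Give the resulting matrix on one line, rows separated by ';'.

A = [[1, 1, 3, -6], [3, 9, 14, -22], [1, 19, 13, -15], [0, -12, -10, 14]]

Forward elimination:
R2 <- R2 - (3)*R1:  [  0   6   5  -4 ]
R3 <- R3 - (1)*R1:  [  0  18  10  -9 ]
R3 <- R3 - (3)*R2:  [  0   0  -5   3 ]
R4 <- R4 - (-2)*R2:  [ 0  0  0  6 ]
Row echelon form:
[ 1  1   3  -6 ]
[ 0  6   5  -4 ]
[ 0  0  -5   3 ]
[ 0  0   0   6 ]

REF = [1 1 3 -6; 0 6 5 -4; 0 0 -5 3; 0 0 0 6]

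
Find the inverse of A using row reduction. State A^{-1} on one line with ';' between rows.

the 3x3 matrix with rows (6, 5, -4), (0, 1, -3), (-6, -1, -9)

inverse = [2 -49/6 11/6; -3 13 -3; -1 4 -1]

Gauss-Jordan on [A | I]:
R1 <- (1/6)*R1:  [    1   5/6  -2/3  |   1/6     0     0 ]
R3 <- R3 - (-6)*R1:  [   0    4  -13  |    1    0    1 ]
R1 <- R1 - (5/6)*R2:  [    1     0  11/6  |   1/6  -5/6     0 ]
R3 <- R3 - (4)*R2:  [  0   0  -1  |   1  -4   1 ]
R3 <- (1/-1)*R3:  [  0   0   1  |  -1   4  -1 ]
R1 <- R1 - (11/6)*R3:  [     1      0      0  |      2  -49/6   11/6 ]
R2 <- R2 - (-3)*R3:  [  0   1   0  |  -3  13  -3 ]
Right block of [I | A^{-1}] is the inverse:
[  2  -49/6  11/6 ]
[ -3     13    -3 ]
[ -1      4    -1 ]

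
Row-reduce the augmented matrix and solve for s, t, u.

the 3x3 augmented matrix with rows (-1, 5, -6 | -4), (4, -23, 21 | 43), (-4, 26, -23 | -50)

(3, -5, -4)

Forward elimination on [A|b]:
R2 <- R2 - (-4)*R1:  [  0  -3  -3  27 ]
R3 <- R3 - (4)*R1:  [   0    6    1  -34 ]
R3 <- R3 - (-2)*R2:  [  0   0  -5  20 ]
Row echelon form:
[ -1   5  -6  |  -4 ]
[  0  -3  -3  |  27 ]
[  0   0  -5  |  20 ]
Back-substitution:
u = (20) / -5 = -4
t = (27 - (-3)*(-4)) / -3 = -5
s = (-4 - (5)*(-5) - (-6)*(-4)) / -1 = 3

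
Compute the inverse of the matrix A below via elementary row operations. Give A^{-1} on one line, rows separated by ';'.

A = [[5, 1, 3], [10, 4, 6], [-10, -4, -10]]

inverse = [2/5 1/20 3/20; -1 1/2 0; 0 -1/4 -1/4]

Gauss-Jordan on [A | I]:
R1 <- (1/5)*R1:  [   1  1/5  3/5  |  1/5    0    0 ]
R2 <- R2 - (10)*R1:  [  0   2   0  |  -2   1   0 ]
R3 <- R3 - (-10)*R1:  [  0  -2  -4  |   2   0   1 ]
R2 <- (1/2)*R2:  [   0    1    0  |   -1  1/2    0 ]
R1 <- R1 - (1/5)*R2:  [     1      0    3/5  |    2/5  -1/10      0 ]
R3 <- R3 - (-2)*R2:  [  0   0  -4  |   0   1   1 ]
R3 <- (1/-4)*R3:  [    0     0     1  |     0  -1/4  -1/4 ]
R1 <- R1 - (3/5)*R3:  [    1     0     0  |   2/5  1/20  3/20 ]
Right block of [I | A^{-1}] is the inverse:
[ 2/5  1/20  3/20 ]
[  -1   1/2     0 ]
[   0  -1/4  -1/4 ]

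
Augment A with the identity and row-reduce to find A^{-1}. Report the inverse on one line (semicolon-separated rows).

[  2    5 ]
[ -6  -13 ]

inverse = [-13/4 -5/4; 3/2 1/2]

Gauss-Jordan on [A | I]:
R1 <- (1/2)*R1:  [   1  5/2  |  1/2    0 ]
R2 <- R2 - (-6)*R1:  [ 0  2  |  3  1 ]
R2 <- (1/2)*R2:  [   0    1  |  3/2  1/2 ]
R1 <- R1 - (5/2)*R2:  [     1      0  |  -13/4   -5/4 ]
Right block of [I | A^{-1}] is the inverse:
[ -13/4  -5/4 ]
[   3/2   1/2 ]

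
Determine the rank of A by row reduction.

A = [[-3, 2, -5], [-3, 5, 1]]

Row reduction:
R2 <- R2 - (1)*R1:  [ 0  3  6 ]
Row echelon form:
[ -3  2  -5 ]
[  0  3   6 ]
Nonzero rows / pivot columns: 2

rank(A) = 2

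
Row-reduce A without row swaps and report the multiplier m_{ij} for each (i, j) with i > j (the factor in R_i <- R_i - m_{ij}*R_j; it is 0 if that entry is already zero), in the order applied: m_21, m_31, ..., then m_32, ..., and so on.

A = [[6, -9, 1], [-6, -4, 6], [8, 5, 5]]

multipliers: -1, 4/3, -17/13

Forward elimination:
R2 <- R2 - (-1)*R1:  [   0  -13    7 ]
R3 <- R3 - (4/3)*R1:  [    0    17  11/3 ]
R3 <- R3 - (-17/13)*R2:  [      0       0  500/39 ]
Multipliers (in order of application): m_{21} = -1, m_{31} = 4/3, m_{32} = -17/13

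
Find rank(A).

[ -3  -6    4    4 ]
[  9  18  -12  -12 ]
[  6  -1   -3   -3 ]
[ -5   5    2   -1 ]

rank(A) = 3

Row reduction:
R2 <- R2 - (-3)*R1:  [ 0  0  0  0 ]
R3 <- R3 - (-2)*R1:  [   0  -13    5    5 ]
R4 <- R4 - (5/3)*R1:  [     0     15  -14/3  -23/3 ]
R2 <-> R3   (pivot in column 2 was zero)
[ -3   -6      4      4 ]
[  0  -13      5      5 ]
[  0    0      0      0 ]
[  0   15  -14/3  -23/3 ]
R4 <- R4 - (-15/13)*R2:  [      0       0   43/39  -74/39 ]
R3 <-> R4   (pivot in column 3 was zero)
[ -3   -6      4       4 ]
[  0  -13      5       5 ]
[  0    0  43/39  -74/39 ]
[  0    0      0       0 ]
Row echelon form:
[ -3   -6      4       4 ]
[  0  -13      5       5 ]
[  0    0  43/39  -74/39 ]
[  0    0      0       0 ]
Nonzero rows / pivot columns: 3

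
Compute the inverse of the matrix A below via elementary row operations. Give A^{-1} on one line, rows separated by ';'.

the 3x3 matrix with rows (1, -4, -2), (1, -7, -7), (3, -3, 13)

Gauss-Jordan on [A | I]:
R2 <- R2 - (1)*R1:  [  0  -3  -5  |  -1   1   0 ]
R3 <- R3 - (3)*R1:  [  0   9  19  |  -3   0   1 ]
R2 <- (1/-3)*R2:  [    0     1   5/3  |   1/3  -1/3     0 ]
R1 <- R1 - (-4)*R2:  [    1     0  14/3  |   7/3  -4/3     0 ]
R3 <- R3 - (9)*R2:  [  0   0   4  |  -6   3   1 ]
R3 <- (1/4)*R3:  [    0     0     1  |  -3/2   3/4   1/4 ]
R1 <- R1 - (14/3)*R3:  [     1      0      0  |   28/3  -29/6   -7/6 ]
R2 <- R2 - (5/3)*R3:  [      0       1       0  |    17/6  -19/12   -5/12 ]
Right block of [I | A^{-1}] is the inverse:
[ 28/3   -29/6   -7/6 ]
[ 17/6  -19/12  -5/12 ]
[ -3/2     3/4    1/4 ]

inverse = [28/3 -29/6 -7/6; 17/6 -19/12 -5/12; -3/2 3/4 1/4]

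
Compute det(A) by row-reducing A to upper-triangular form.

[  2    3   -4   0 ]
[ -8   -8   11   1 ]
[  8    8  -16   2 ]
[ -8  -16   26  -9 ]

Forward elimination:
R2 <- R2 - (-4)*R1:  [  0   4  -5   1 ]
R3 <- R3 - (4)*R1:  [  0  -4   0   2 ]
R4 <- R4 - (-4)*R1:  [  0  -4  10  -9 ]
R3 <- R3 - (-1)*R2:  [  0   0  -5   3 ]
R4 <- R4 - (-1)*R2:  [  0   0   5  -8 ]
R4 <- R4 - (-1)*R3:  [  0   0   0  -5 ]
Upper-triangular form:
[ 2  3  -4   0 ]
[ 0  4  -5   1 ]
[ 0  0  -5   3 ]
[ 0  0   0  -5 ]
det(A) = (-1)^0 * (2) * (4) * (-5) * (-5) = 200  (0 row swaps -> sign +1)

det(A) = 200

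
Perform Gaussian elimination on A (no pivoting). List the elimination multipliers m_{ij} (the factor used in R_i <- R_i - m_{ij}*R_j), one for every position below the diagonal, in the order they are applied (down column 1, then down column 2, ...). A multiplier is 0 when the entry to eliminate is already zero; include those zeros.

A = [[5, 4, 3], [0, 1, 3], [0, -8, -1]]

multipliers: 0, 0, -8

Forward elimination:
R2: entry in column 1 is already 0 -> m_{21} = 0 (no row operation needed)
R3: entry in column 1 is already 0 -> m_{31} = 0 (no row operation needed)
R3 <- R3 - (-8)*R2:  [  0   0  23 ]
Multipliers (in order of application): m_{21} = 0, m_{31} = 0, m_{32} = -8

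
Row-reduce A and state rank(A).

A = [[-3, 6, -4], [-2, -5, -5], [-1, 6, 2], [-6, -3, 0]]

Row reduction:
R2 <- R2 - (2/3)*R1:  [    0    -9  -7/3 ]
R3 <- R3 - (1/3)*R1:  [    0     4  10/3 ]
R4 <- R4 - (2)*R1:  [   0  -15    8 ]
R3 <- R3 - (-4/9)*R2:  [     0      0  62/27 ]
R4 <- R4 - (5/3)*R2:  [     0      0  107/9 ]
R4 <- R4 - (321/62)*R3:  [ 0  0  0 ]
Row echelon form:
[ -3   6     -4 ]
[  0  -9   -7/3 ]
[  0   0  62/27 ]
[  0   0      0 ]
Nonzero rows / pivot columns: 3

rank(A) = 3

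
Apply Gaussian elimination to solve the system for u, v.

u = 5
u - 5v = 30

Forward elimination on [A|b]:
R2 <- R2 - (1)*R1:  [  0  -5  25 ]
Row echelon form:
[ 1   0  |   5 ]
[ 0  -5  |  25 ]
Back-substitution:
v = (25) / -5 = -5
u = (5) / 1 = 5

(5, -5)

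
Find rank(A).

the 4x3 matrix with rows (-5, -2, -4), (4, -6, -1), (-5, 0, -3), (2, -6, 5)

rank(A) = 3

Row reduction:
R2 <- R2 - (-4/5)*R1:  [     0  -38/5  -21/5 ]
R3 <- R3 - (1)*R1:  [ 0  2  1 ]
R4 <- R4 - (-2/5)*R1:  [     0  -34/5   17/5 ]
R3 <- R3 - (-5/19)*R2:  [     0      0  -2/19 ]
R4 <- R4 - (17/19)*R2:  [      0       0  136/19 ]
R4 <- R4 - (-68)*R3:  [ 0  0  0 ]
Row echelon form:
[ -5     -2     -4 ]
[  0  -38/5  -21/5 ]
[  0      0  -2/19 ]
[  0      0      0 ]
Nonzero rows / pivot columns: 3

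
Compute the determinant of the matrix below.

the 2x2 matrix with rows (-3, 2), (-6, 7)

det(A) = -9

Forward elimination:
R2 <- R2 - (2)*R1:  [ 0  3 ]
Upper-triangular form:
[ -3  2 ]
[  0  3 ]
det(A) = (-1)^0 * (-3) * (3) = -9  (0 row swaps -> sign +1)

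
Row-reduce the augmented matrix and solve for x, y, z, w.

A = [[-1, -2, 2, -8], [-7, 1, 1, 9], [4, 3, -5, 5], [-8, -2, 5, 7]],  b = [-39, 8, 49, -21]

Forward elimination on [A|b]:
R2 <- R2 - (7)*R1:  [   0   15  -13   65  281 ]
R3 <- R3 - (-4)*R1:  [    0    -5     3   -27  -107 ]
R4 <- R4 - (8)*R1:  [   0   14  -11   71  291 ]
R3 <- R3 - (-1/3)*R2:  [     0      0   -4/3  -16/3  -40/3 ]
R4 <- R4 - (14/15)*R2:  [      0       0   17/15    31/3  431/15 ]
R4 <- R4 - (-17/20)*R3:  [    0     0     0  29/5  87/5 ]
Row echelon form:
[ -1  -2     2     -8  |    -39 ]
[  0  15   -13     65  |    281 ]
[  0   0  -4/3  -16/3  |  -40/3 ]
[  0   0     0   29/5  |   87/5 ]
Back-substitution:
w = (87/5) / (29/5) = 3
z = (-40/3 - (-16/3)*(3)) / (-4/3) = -2
y = (281 - (-13)*(-2) - (65)*(3)) / 15 = 4
x = (-39 - (-2)*(4) - (2)*(-2) - (-8)*(3)) / -1 = 3

(3, 4, -2, 3)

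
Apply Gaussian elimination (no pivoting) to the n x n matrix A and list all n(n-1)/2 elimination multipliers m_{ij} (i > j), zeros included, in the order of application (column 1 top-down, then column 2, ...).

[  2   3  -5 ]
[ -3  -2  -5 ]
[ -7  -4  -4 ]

multipliers: -3/2, -7/2, 13/5

Forward elimination:
R2 <- R2 - (-3/2)*R1:  [     0    5/2  -25/2 ]
R3 <- R3 - (-7/2)*R1:  [     0   13/2  -43/2 ]
R3 <- R3 - (13/5)*R2:  [  0   0  11 ]
Multipliers (in order of application): m_{21} = -3/2, m_{31} = -7/2, m_{32} = 13/5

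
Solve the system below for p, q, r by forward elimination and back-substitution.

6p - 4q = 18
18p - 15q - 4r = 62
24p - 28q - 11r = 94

Forward elimination on [A|b]:
R2 <- R2 - (3)*R1:  [  0  -3  -4   8 ]
R3 <- R3 - (4)*R1:  [   0  -12  -11   22 ]
R3 <- R3 - (4)*R2:  [   0    0    5  -10 ]
Row echelon form:
[ 6  -4   0  |   18 ]
[ 0  -3  -4  |    8 ]
[ 0   0   5  |  -10 ]
Back-substitution:
r = (-10) / 5 = -2
q = (8 - (-4)*(-2)) / -3 = 0
p = (18 - (-4)*(0)) / 6 = 3

(3, 0, -2)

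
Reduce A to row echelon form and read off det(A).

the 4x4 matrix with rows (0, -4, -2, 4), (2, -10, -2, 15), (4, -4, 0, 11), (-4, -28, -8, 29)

Forward elimination:
R1 <-> R2   (pivot in column 1 was zero)
[  2  -10  -2  15 ]
[  0   -4  -2   4 ]
[  4   -4   0  11 ]
[ -4  -28  -8  29 ]
R3 <- R3 - (2)*R1:  [   0   16    4  -19 ]
R4 <- R4 - (-2)*R1:  [   0  -48  -12   59 ]
R3 <- R3 - (-4)*R2:  [  0   0  -4  -3 ]
R4 <- R4 - (12)*R2:  [  0   0  12  11 ]
R4 <- R4 - (-3)*R3:  [ 0  0  0  2 ]
Upper-triangular form:
[ 2  -10  -2  15 ]
[ 0   -4  -2   4 ]
[ 0    0  -4  -3 ]
[ 0    0   0   2 ]
det(A) = (-1)^1 * (2) * (-4) * (-4) * (2) = -64  (1 row swap -> sign -1)

det(A) = -64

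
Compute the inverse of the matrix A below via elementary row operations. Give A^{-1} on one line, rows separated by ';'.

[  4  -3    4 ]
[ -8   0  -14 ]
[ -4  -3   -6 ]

Gauss-Jordan on [A | I]:
R1 <- (1/4)*R1:  [    1  -3/4     1  |   1/4     0     0 ]
R2 <- R2 - (-8)*R1:  [  0  -6  -6  |   2   1   0 ]
R3 <- R3 - (-4)*R1:  [  0  -6  -2  |   1   0   1 ]
R2 <- (1/-6)*R2:  [    0     1     1  |  -1/3  -1/6     0 ]
R1 <- R1 - (-3/4)*R2:  [    1     0   7/4  |     0  -1/8     0 ]
R3 <- R3 - (-6)*R2:  [  0   0   4  |  -1  -1   1 ]
R3 <- (1/4)*R3:  [    0     0     1  |  -1/4  -1/4   1/4 ]
R1 <- R1 - (7/4)*R3:  [     1      0      0  |   7/16   5/16  -7/16 ]
R2 <- R2 - (1)*R3:  [     0      1      0  |  -1/12   1/12   -1/4 ]
Right block of [I | A^{-1}] is the inverse:
[  7/16  5/16  -7/16 ]
[ -1/12  1/12   -1/4 ]
[  -1/4  -1/4    1/4 ]

inverse = [7/16 5/16 -7/16; -1/12 1/12 -1/4; -1/4 -1/4 1/4]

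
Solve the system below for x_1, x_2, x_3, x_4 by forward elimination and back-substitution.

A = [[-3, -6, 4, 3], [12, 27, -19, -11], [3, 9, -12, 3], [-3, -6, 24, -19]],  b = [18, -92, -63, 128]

(-1, -5, 0, -5)

Forward elimination on [A|b]:
R2 <- R2 - (-4)*R1:  [   0    3   -3    1  -20 ]
R3 <- R3 - (-1)*R1:  [   0    3   -8    6  -45 ]
R4 <- R4 - (1)*R1:  [   0    0   20  -22  110 ]
R3 <- R3 - (1)*R2:  [   0    0   -5    5  -25 ]
R4 <- R4 - (-4)*R3:  [  0   0   0  -2  10 ]
Row echelon form:
[ -3  -6   4   3  |   18 ]
[  0   3  -3   1  |  -20 ]
[  0   0  -5   5  |  -25 ]
[  0   0   0  -2  |   10 ]
Back-substitution:
x_4 = (10) / -2 = -5
x_3 = (-25 - (5)*(-5)) / -5 = 0
x_2 = (-20 - (-3)*(0) - (1)*(-5)) / 3 = -5
x_1 = (18 - (-6)*(-5) - (4)*(0) - (3)*(-5)) / -3 = -1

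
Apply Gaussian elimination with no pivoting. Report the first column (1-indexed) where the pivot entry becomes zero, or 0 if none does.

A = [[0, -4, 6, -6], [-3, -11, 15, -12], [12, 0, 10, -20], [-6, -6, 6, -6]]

Naive forward elimination:
Pivot entry (1,1) is zero but row 2 has -3 in column 1 -> naive elimination stops; a row interchange (e.g. R1 <-> R2) would be required here.

first zero-pivot column = 1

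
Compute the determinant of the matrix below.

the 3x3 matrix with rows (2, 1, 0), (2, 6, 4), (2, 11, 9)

Forward elimination:
R2 <- R2 - (1)*R1:  [ 0  5  4 ]
R3 <- R3 - (1)*R1:  [  0  10   9 ]
R3 <- R3 - (2)*R2:  [ 0  0  1 ]
Upper-triangular form:
[ 2  1  0 ]
[ 0  5  4 ]
[ 0  0  1 ]
det(A) = (-1)^0 * (2) * (5) * (1) = 10  (0 row swaps -> sign +1)

det(A) = 10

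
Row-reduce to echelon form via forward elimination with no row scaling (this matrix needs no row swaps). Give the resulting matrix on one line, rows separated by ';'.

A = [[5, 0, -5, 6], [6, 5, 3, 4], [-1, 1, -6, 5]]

REF = [5 0 -5 6; 0 5 9 -16/5; 0 0 -44/5 171/25]

Forward elimination:
R2 <- R2 - (6/5)*R1:  [     0      5      9  -16/5 ]
R3 <- R3 - (-1/5)*R1:  [    0     1    -7  31/5 ]
R3 <- R3 - (1/5)*R2:  [      0       0   -44/5  171/25 ]
Row echelon form:
[ 5  0     -5       6 ]
[ 0  5      9   -16/5 ]
[ 0  0  -44/5  171/25 ]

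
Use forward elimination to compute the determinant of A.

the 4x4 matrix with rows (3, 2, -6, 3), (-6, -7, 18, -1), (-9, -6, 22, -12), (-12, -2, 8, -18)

det(A) = -36

Forward elimination:
R2 <- R2 - (-2)*R1:  [  0  -3   6   5 ]
R3 <- R3 - (-3)*R1:  [  0   0   4  -3 ]
R4 <- R4 - (-4)*R1:  [   0    6  -16   -6 ]
R4 <- R4 - (-2)*R2:  [  0   0  -4   4 ]
R4 <- R4 - (-1)*R3:  [ 0  0  0  1 ]
Upper-triangular form:
[ 3   2  -6   3 ]
[ 0  -3   6   5 ]
[ 0   0   4  -3 ]
[ 0   0   0   1 ]
det(A) = (-1)^0 * (3) * (-3) * (4) * (1) = -36  (0 row swaps -> sign +1)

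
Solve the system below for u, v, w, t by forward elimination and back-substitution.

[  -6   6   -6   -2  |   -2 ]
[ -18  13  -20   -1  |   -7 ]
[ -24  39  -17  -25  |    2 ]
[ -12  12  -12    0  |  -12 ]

Forward elimination on [A|b]:
R2 <- R2 - (3)*R1:  [  0  -5  -2   5  -1 ]
R3 <- R3 - (4)*R1:  [   0   15    7  -17   10 ]
R4 <- R4 - (2)*R1:  [  0   0   0   4  -8 ]
R3 <- R3 - (-3)*R2:  [  0   0   1  -2   7 ]
Row echelon form:
[ -6   6  -6  -2  |  -2 ]
[  0  -5  -2   5  |  -1 ]
[  0   0   1  -2  |   7 ]
[  0   0   0   4  |  -8 ]
Back-substitution:
t = (-8) / 4 = -2
w = (7 - (-2)*(-2)) / 1 = 3
v = (-1 - (-2)*(3) - (5)*(-2)) / -5 = -3
u = (-2 - (6)*(-3) - (-6)*(3) - (-2)*(-2)) / -6 = -5

(-5, -3, 3, -2)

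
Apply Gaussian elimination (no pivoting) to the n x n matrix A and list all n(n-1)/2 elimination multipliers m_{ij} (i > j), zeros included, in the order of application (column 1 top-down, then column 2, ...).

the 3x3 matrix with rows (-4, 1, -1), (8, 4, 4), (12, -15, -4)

multipliers: -2, -3, -2

Forward elimination:
R2 <- R2 - (-2)*R1:  [ 0  6  2 ]
R3 <- R3 - (-3)*R1:  [   0  -12   -7 ]
R3 <- R3 - (-2)*R2:  [  0   0  -3 ]
Multipliers (in order of application): m_{21} = -2, m_{31} = -3, m_{32} = -2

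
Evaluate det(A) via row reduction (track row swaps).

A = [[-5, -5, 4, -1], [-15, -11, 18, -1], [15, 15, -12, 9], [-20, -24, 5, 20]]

det(A) = -600

Forward elimination:
R2 <- R2 - (3)*R1:  [ 0  4  6  2 ]
R3 <- R3 - (-3)*R1:  [ 0  0  0  6 ]
R4 <- R4 - (4)*R1:  [   0   -4  -11   24 ]
R4 <- R4 - (-1)*R2:  [  0   0  -5  26 ]
R3 <-> R4   (pivot in column 3 was zero)
[ -5  -5   4  -1 ]
[  0   4   6   2 ]
[  0   0  -5  26 ]
[  0   0   0   6 ]
Upper-triangular form:
[ -5  -5   4  -1 ]
[  0   4   6   2 ]
[  0   0  -5  26 ]
[  0   0   0   6 ]
det(A) = (-1)^1 * (-5) * (4) * (-5) * (6) = -600  (1 row swap -> sign -1)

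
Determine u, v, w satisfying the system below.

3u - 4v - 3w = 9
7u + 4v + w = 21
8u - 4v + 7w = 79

(4, -3, 5)

Forward elimination on [A|b]:
R2 <- R2 - (7/3)*R1:  [    0  40/3     8     0 ]
R3 <- R3 - (8/3)*R1:  [    0  20/3    15    55 ]
R3 <- R3 - (1/2)*R2:  [  0   0  11  55 ]
Row echelon form:
[ 3    -4  -3  |   9 ]
[ 0  40/3   8  |   0 ]
[ 0     0  11  |  55 ]
Back-substitution:
w = (55) / 11 = 5
v = (0 - (8)*(5)) / (40/3) = -3
u = (9 - (-4)*(-3) - (-3)*(5)) / 3 = 4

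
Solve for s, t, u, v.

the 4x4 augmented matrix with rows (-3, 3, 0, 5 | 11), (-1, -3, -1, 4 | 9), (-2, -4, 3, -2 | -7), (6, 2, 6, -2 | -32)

Forward elimination on [A|b]:
R2 <- R2 - (1/3)*R1:  [    0    -4    -1   7/3  16/3 ]
R3 <- R3 - (2/3)*R1:  [     0     -6      3  -16/3  -43/3 ]
R4 <- R4 - (-2)*R1:  [   0    8    6    8  -10 ]
R3 <- R3 - (3/2)*R2:  [     0      0    9/2  -53/6  -67/3 ]
R4 <- R4 - (-2)*R2:  [    0     0     4  38/3   2/3 ]
R4 <- R4 - (8/9)*R3:  [      0       0       0  554/27  554/27 ]
Row echelon form:
[ -3   3    0       5  |      11 ]
[  0  -4   -1     7/3  |    16/3 ]
[  0   0  9/2   -53/6  |   -67/3 ]
[  0   0    0  554/27  |  554/27 ]
Back-substitution:
v = (554/27) / (554/27) = 1
u = (-67/3 - (-53/6)*(1)) / (9/2) = -3
t = (16/3 - (-1)*(-3) - (7/3)*(1)) / -4 = 0
s = (11 - (3)*(0) - (5)*(1)) / -3 = -2

(-2, 0, -3, 1)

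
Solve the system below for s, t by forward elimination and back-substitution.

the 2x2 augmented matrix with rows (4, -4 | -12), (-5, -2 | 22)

Forward elimination on [A|b]:
R2 <- R2 - (-5/4)*R1:  [  0  -7   7 ]
Row echelon form:
[ 4  -4  |  -12 ]
[ 0  -7  |    7 ]
Back-substitution:
t = (7) / -7 = -1
s = (-12 - (-4)*(-1)) / 4 = -4

(-4, -1)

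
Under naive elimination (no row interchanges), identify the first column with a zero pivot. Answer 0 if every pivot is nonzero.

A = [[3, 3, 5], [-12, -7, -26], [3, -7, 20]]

Naive forward elimination:
R2 <- R2 - (-4)*R1:  [  0   5  -6 ]
R3 <- R3 - (1)*R1:  [   0  -10   15 ]
R3 <- R3 - (-2)*R2:  [ 0  0  3 ]
All pivots nonzero; naive elimination completes without hitting a zero pivot.

first zero-pivot column = 0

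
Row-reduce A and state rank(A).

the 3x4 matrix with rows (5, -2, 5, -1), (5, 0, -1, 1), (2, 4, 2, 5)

Row reduction:
R2 <- R2 - (1)*R1:  [  0   2  -6   2 ]
R3 <- R3 - (2/5)*R1:  [    0  24/5     0  27/5 ]
R3 <- R3 - (12/5)*R2:  [    0     0  72/5   3/5 ]
Row echelon form:
[ 5  -2     5   -1 ]
[ 0   2    -6    2 ]
[ 0   0  72/5  3/5 ]
Nonzero rows / pivot columns: 3

rank(A) = 3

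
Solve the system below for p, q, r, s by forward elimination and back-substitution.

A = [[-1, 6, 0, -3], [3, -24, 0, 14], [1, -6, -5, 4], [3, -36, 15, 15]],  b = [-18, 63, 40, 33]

(3, -4, -5, -3)

Forward elimination on [A|b]:
R2 <- R2 - (-3)*R1:  [  0  -6   0   5   9 ]
R3 <- R3 - (-1)*R1:  [  0   0  -5   1  22 ]
R4 <- R4 - (-3)*R1:  [   0  -18   15    6  -21 ]
R4 <- R4 - (3)*R2:  [   0    0   15   -9  -48 ]
R4 <- R4 - (-3)*R3:  [  0   0   0  -6  18 ]
Row echelon form:
[ -1   6   0  -3  |  -18 ]
[  0  -6   0   5  |    9 ]
[  0   0  -5   1  |   22 ]
[  0   0   0  -6  |   18 ]
Back-substitution:
s = (18) / -6 = -3
r = (22 - (1)*(-3)) / -5 = -5
q = (9 - (5)*(-3)) / -6 = -4
p = (-18 - (6)*(-4) - (-3)*(-3)) / -1 = 3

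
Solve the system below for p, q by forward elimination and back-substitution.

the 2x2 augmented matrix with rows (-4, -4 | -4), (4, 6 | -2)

(4, -3)

Forward elimination on [A|b]:
R2 <- R2 - (-1)*R1:  [  0   2  -6 ]
Row echelon form:
[ -4  -4  |  -4 ]
[  0   2  |  -6 ]
Back-substitution:
q = (-6) / 2 = -3
p = (-4 - (-4)*(-3)) / -4 = 4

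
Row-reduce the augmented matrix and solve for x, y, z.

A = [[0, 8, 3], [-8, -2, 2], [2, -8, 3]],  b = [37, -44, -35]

(4, 5, -1)

Forward elimination on [A|b]:
R1 <-> R2   (pivot in column 1 was zero)
[ -8  -2  2  -44 ]
[  0   8  3   37 ]
[  2  -8  3  -35 ]
R3 <- R3 - (-1/4)*R1:  [     0  -17/2    7/2    -46 ]
R3 <- R3 - (-17/16)*R2:  [       0        0   107/16  -107/16 ]
Row echelon form:
[ -8  -2       2  |      -44 ]
[  0   8       3  |       37 ]
[  0   0  107/16  |  -107/16 ]
Back-substitution:
z = (-107/16) / (107/16) = -1
y = (37 - (3)*(-1)) / 8 = 5
x = (-44 - (-2)*(5) - (2)*(-1)) / -8 = 4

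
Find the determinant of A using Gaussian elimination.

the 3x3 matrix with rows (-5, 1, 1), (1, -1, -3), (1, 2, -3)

det(A) = -42

Forward elimination:
R2 <- R2 - (-1/5)*R1:  [     0   -4/5  -14/5 ]
R3 <- R3 - (-1/5)*R1:  [     0   11/5  -14/5 ]
R3 <- R3 - (-11/4)*R2:  [     0      0  -21/2 ]
Upper-triangular form:
[ -5     1      1 ]
[  0  -4/5  -14/5 ]
[  0     0  -21/2 ]
det(A) = (-1)^0 * (-5) * (-4/5) * (-21/2) = -42  (0 row swaps -> sign +1)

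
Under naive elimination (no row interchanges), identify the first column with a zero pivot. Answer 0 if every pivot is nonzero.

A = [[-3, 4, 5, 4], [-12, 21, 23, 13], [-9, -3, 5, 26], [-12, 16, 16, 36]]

Naive forward elimination:
R2 <- R2 - (4)*R1:  [  0   5   3  -3 ]
R3 <- R3 - (3)*R1:  [   0  -15  -10   14 ]
R4 <- R4 - (4)*R1:  [  0   0  -4  20 ]
R3 <- R3 - (-3)*R2:  [  0   0  -1   5 ]
R4 <- R4 - (4)*R3:  [ 0  0  0  0 ]
Matrix at this point:
[ -3  4   5   4 ]
[  0  5   3  -3 ]
[  0  0  -1   5 ]
[  0  0   0   0 ]
Pivot entry (4,4) in the last row is zero and there are no rows below to swap with -> zero pivot in column 4 (A is singular).

first zero-pivot column = 4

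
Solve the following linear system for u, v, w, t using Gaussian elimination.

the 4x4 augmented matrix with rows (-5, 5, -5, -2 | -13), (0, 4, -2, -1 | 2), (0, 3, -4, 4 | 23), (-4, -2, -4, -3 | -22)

Forward elimination on [A|b]:
R4 <- R4 - (4/5)*R1:  [     0     -6      0   -7/5  -58/5 ]
R3 <- R3 - (3/4)*R2:  [    0     0  -5/2  19/4  43/2 ]
R4 <- R4 - (-3/2)*R2:  [      0       0      -3  -29/10   -43/5 ]
R4 <- R4 - (6/5)*R3:  [      0       0       0   -43/5  -172/5 ]
Row echelon form:
[ -5  5    -5     -2  |     -13 ]
[  0  4    -2     -1  |       2 ]
[  0  0  -5/2   19/4  |    43/2 ]
[  0  0     0  -43/5  |  -172/5 ]
Back-substitution:
t = (-172/5) / (-43/5) = 4
w = (43/2 - (19/4)*(4)) / (-5/2) = -1
v = (2 - (-2)*(-1) - (-1)*(4)) / 4 = 1
u = (-13 - (5)*(1) - (-5)*(-1) - (-2)*(4)) / -5 = 3

(3, 1, -1, 4)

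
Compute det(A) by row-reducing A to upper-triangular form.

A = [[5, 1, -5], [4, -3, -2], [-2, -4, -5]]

det(A) = 169

Forward elimination:
R2 <- R2 - (4/5)*R1:  [     0  -19/5      2 ]
R3 <- R3 - (-2/5)*R1:  [     0  -18/5     -7 ]
R3 <- R3 - (18/19)*R2:  [       0        0  -169/19 ]
Upper-triangular form:
[ 5      1       -5 ]
[ 0  -19/5        2 ]
[ 0      0  -169/19 ]
det(A) = (-1)^0 * (5) * (-19/5) * (-169/19) = 169  (0 row swaps -> sign +1)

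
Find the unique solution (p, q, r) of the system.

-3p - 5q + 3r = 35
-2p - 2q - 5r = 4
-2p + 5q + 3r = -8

Forward elimination on [A|b]:
R2 <- R2 - (2/3)*R1:  [     0    4/3     -7  -58/3 ]
R3 <- R3 - (2/3)*R1:  [     0   25/3      1  -94/3 ]
R3 <- R3 - (25/4)*R2:  [     0      0  179/4  179/2 ]
Row echelon form:
[ -3   -5      3  |     35 ]
[  0  4/3     -7  |  -58/3 ]
[  0    0  179/4  |  179/2 ]
Back-substitution:
r = (179/2) / (179/4) = 2
q = (-58/3 - (-7)*(2)) / (4/3) = -4
p = (35 - (-5)*(-4) - (3)*(2)) / -3 = -3

(-3, -4, 2)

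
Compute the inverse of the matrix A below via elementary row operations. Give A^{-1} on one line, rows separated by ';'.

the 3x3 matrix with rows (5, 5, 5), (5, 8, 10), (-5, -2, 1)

Gauss-Jordan on [A | I]:
R1 <- (1/5)*R1:  [   1    1    1  |  1/5    0    0 ]
R2 <- R2 - (5)*R1:  [  0   3   5  |  -1   1   0 ]
R3 <- R3 - (-5)*R1:  [ 0  3  6  |  1  0  1 ]
R2 <- (1/3)*R2:  [    0     1   5/3  |  -1/3   1/3     0 ]
R1 <- R1 - (1)*R2:  [    1     0  -2/3  |  8/15  -1/3     0 ]
R3 <- R3 - (3)*R2:  [  0   0   1  |   2  -1   1 ]
R1 <- R1 - (-2/3)*R3:  [     1      0      0  |  28/15     -1    2/3 ]
R2 <- R2 - (5/3)*R3:  [     0      1      0  |  -11/3      2   -5/3 ]
Right block of [I | A^{-1}] is the inverse:
[ 28/15  -1   2/3 ]
[ -11/3   2  -5/3 ]
[     2  -1     1 ]

inverse = [28/15 -1 2/3; -11/3 2 -5/3; 2 -1 1]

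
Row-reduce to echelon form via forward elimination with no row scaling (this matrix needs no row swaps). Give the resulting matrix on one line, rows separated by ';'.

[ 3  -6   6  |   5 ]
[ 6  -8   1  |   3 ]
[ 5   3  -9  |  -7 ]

REF = [3 -6 6 5; 0 4 -11 -7; 0 0 67/4 89/12]

Forward elimination:
R2 <- R2 - (2)*R1:  [   0    4  -11   -7 ]
R3 <- R3 - (5/3)*R1:  [     0     13    -19  -46/3 ]
R3 <- R3 - (13/4)*R2:  [     0      0   67/4  89/12 ]
Row echelon form:
[ 3  -6     6  |      5 ]
[ 0   4   -11  |     -7 ]
[ 0   0  67/4  |  89/12 ]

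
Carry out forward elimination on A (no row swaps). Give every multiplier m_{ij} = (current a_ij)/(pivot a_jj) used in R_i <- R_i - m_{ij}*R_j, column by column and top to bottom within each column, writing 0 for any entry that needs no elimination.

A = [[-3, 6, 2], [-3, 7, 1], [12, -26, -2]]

multipliers: 1, -4, -2

Forward elimination:
R2 <- R2 - (1)*R1:  [  0   1  -1 ]
R3 <- R3 - (-4)*R1:  [  0  -2   6 ]
R3 <- R3 - (-2)*R2:  [ 0  0  4 ]
Multipliers (in order of application): m_{21} = 1, m_{31} = -4, m_{32} = -2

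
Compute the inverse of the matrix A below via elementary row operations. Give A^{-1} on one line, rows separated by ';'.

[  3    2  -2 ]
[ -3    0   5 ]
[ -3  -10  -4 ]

inverse = [25/18 7/9 5/18; -3/4 -1/2 -1/4; 5/6 2/3 1/6]

Gauss-Jordan on [A | I]:
R1 <- (1/3)*R1:  [    1   2/3  -2/3  |   1/3     0     0 ]
R2 <- R2 - (-3)*R1:  [ 0  2  3  |  1  1  0 ]
R3 <- R3 - (-3)*R1:  [  0  -8  -6  |   1   0   1 ]
R2 <- (1/2)*R2:  [   0    1  3/2  |  1/2  1/2    0 ]
R1 <- R1 - (2/3)*R2:  [    1     0  -5/3  |     0  -1/3     0 ]
R3 <- R3 - (-8)*R2:  [ 0  0  6  |  5  4  1 ]
R3 <- (1/6)*R3:  [   0    0    1  |  5/6  2/3  1/6 ]
R1 <- R1 - (-5/3)*R3:  [     1      0      0  |  25/18    7/9   5/18 ]
R2 <- R2 - (3/2)*R3:  [    0     1     0  |  -3/4  -1/2  -1/4 ]
Right block of [I | A^{-1}] is the inverse:
[ 25/18   7/9  5/18 ]
[  -3/4  -1/2  -1/4 ]
[   5/6   2/3   1/6 ]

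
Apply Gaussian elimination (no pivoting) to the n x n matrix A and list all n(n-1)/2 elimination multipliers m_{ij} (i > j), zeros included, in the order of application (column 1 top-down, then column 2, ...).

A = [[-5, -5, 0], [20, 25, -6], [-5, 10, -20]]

multipliers: -4, 1, 3

Forward elimination:
R2 <- R2 - (-4)*R1:  [  0   5  -6 ]
R3 <- R3 - (1)*R1:  [   0   15  -20 ]
R3 <- R3 - (3)*R2:  [  0   0  -2 ]
Multipliers (in order of application): m_{21} = -4, m_{31} = 1, m_{32} = 3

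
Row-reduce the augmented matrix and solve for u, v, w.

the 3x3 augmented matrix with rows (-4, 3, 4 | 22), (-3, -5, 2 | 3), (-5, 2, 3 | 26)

Forward elimination on [A|b]:
R2 <- R2 - (3/4)*R1:  [     0  -29/4     -1  -27/2 ]
R3 <- R3 - (5/4)*R1:  [    0  -7/4    -2  -3/2 ]
R3 <- R3 - (7/29)*R2:  [      0       0  -51/29   51/29 ]
Row echelon form:
[ -4      3       4  |     22 ]
[  0  -29/4      -1  |  -27/2 ]
[  0      0  -51/29  |  51/29 ]
Back-substitution:
w = (51/29) / (-51/29) = -1
v = (-27/2 - (-1)*(-1)) / (-29/4) = 2
u = (22 - (3)*(2) - (4)*(-1)) / -4 = -5

(-5, 2, -1)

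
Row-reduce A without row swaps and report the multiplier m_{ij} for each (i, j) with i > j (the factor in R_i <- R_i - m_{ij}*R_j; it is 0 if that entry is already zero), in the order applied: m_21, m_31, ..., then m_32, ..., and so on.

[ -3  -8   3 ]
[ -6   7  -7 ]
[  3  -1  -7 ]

multipliers: 2, -1, -9/23

Forward elimination:
R2 <- R2 - (2)*R1:  [   0   23  -13 ]
R3 <- R3 - (-1)*R1:  [  0  -9  -4 ]
R3 <- R3 - (-9/23)*R2:  [       0        0  -209/23 ]
Multipliers (in order of application): m_{21} = 2, m_{31} = -1, m_{32} = -9/23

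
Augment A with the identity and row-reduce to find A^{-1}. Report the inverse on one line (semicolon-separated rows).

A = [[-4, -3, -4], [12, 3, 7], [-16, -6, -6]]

Gauss-Jordan on [A | I]:
R1 <- (1/-4)*R1:  [    1   3/4     1  |  -1/4     0     0 ]
R2 <- R2 - (12)*R1:  [  0  -6  -5  |   3   1   0 ]
R3 <- R3 - (-16)*R1:  [  0   6  10  |  -4   0   1 ]
R2 <- (1/-6)*R2:  [    0     1   5/6  |  -1/2  -1/6     0 ]
R1 <- R1 - (3/4)*R2:  [   1    0  3/8  |  1/8  1/8    0 ]
R3 <- R3 - (6)*R2:  [  0   0   5  |  -1   1   1 ]
R3 <- (1/5)*R3:  [    0     0     1  |  -1/5   1/5   1/5 ]
R1 <- R1 - (3/8)*R3:  [     1      0      0  |    1/5   1/20  -3/40 ]
R2 <- R2 - (5/6)*R3:  [    0     1     0  |  -1/3  -1/3  -1/6 ]
Right block of [I | A^{-1}] is the inverse:
[  1/5  1/20  -3/40 ]
[ -1/3  -1/3   -1/6 ]
[ -1/5   1/5    1/5 ]

inverse = [1/5 1/20 -3/40; -1/3 -1/3 -1/6; -1/5 1/5 1/5]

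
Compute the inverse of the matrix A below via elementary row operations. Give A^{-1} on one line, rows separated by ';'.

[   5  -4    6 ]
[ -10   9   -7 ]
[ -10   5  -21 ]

inverse = [-77/15 -9/5 -13/15; -14/3 -3/2 -5/6; 4/3 1/2 1/6]

Gauss-Jordan on [A | I]:
R1 <- (1/5)*R1:  [    1  -4/5   6/5  |   1/5     0     0 ]
R2 <- R2 - (-10)*R1:  [ 0  1  5  |  2  1  0 ]
R3 <- R3 - (-10)*R1:  [  0  -3  -9  |   2   0   1 ]
R1 <- R1 - (-4/5)*R2:  [    1     0  26/5  |   9/5   4/5     0 ]
R3 <- R3 - (-3)*R2:  [ 0  0  6  |  8  3  1 ]
R3 <- (1/6)*R3:  [   0    0    1  |  4/3  1/2  1/6 ]
R1 <- R1 - (26/5)*R3:  [      1       0       0  |  -77/15    -9/5  -13/15 ]
R2 <- R2 - (5)*R3:  [     0      1      0  |  -14/3   -3/2   -5/6 ]
Right block of [I | A^{-1}] is the inverse:
[ -77/15  -9/5  -13/15 ]
[  -14/3  -3/2    -5/6 ]
[    4/3   1/2     1/6 ]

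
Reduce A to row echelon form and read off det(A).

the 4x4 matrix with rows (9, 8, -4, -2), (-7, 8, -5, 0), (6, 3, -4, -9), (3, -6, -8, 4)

Forward elimination:
R2 <- R2 - (-7/9)*R1:  [     0  128/9  -73/9  -14/9 ]
R3 <- R3 - (2/3)*R1:  [     0   -7/3   -4/3  -23/3 ]
R4 <- R4 - (1/3)*R1:  [     0  -26/3  -20/3   14/3 ]
R3 <- R3 - (-21/128)*R2:  [        0         0  -341/128   -507/64 ]
R4 <- R4 - (-39/64)*R2:  [       0        0  -743/64   119/32 ]
R4 <- R4 - (1486/341)*R3:  [         0          0          0  13040/341 ]
Upper-triangular form:
[ 9      8        -4         -2 ]
[ 0  128/9     -73/9      -14/9 ]
[ 0      0  -341/128    -507/64 ]
[ 0      0         0  13040/341 ]
det(A) = (-1)^0 * (9) * (128/9) * (-341/128) * (13040/341) = -13040  (0 row swaps -> sign +1)

det(A) = -13040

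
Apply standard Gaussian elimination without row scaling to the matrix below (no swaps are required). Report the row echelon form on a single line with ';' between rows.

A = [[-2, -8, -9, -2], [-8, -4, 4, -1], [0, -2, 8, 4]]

Forward elimination:
R2 <- R2 - (4)*R1:  [  0  28  40   7 ]
R3 <- R3 - (-1/14)*R2:  [    0     0  76/7   9/2 ]
Row echelon form:
[ -2  -8    -9   -2 ]
[  0  28    40    7 ]
[  0   0  76/7  9/2 ]

REF = [-2 -8 -9 -2; 0 28 40 7; 0 0 76/7 9/2]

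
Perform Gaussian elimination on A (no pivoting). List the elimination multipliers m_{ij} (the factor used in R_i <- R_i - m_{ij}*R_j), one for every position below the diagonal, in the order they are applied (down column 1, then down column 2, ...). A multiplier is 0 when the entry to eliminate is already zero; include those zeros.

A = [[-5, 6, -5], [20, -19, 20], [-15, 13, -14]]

multipliers: -4, 3, -1

Forward elimination:
R2 <- R2 - (-4)*R1:  [ 0  5  0 ]
R3 <- R3 - (3)*R1:  [  0  -5   1 ]
R3 <- R3 - (-1)*R2:  [ 0  0  1 ]
Multipliers (in order of application): m_{21} = -4, m_{31} = 3, m_{32} = -1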